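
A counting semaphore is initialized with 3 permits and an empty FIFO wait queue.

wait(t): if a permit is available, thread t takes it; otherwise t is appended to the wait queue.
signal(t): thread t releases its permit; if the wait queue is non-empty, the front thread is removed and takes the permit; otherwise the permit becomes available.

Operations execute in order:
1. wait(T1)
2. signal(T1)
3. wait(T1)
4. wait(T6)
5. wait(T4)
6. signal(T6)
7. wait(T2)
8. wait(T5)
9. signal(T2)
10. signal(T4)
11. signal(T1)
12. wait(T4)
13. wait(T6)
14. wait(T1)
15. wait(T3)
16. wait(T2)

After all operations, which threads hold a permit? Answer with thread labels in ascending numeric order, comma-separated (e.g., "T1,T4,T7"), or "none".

Step 1: wait(T1) -> count=2 queue=[] holders={T1}
Step 2: signal(T1) -> count=3 queue=[] holders={none}
Step 3: wait(T1) -> count=2 queue=[] holders={T1}
Step 4: wait(T6) -> count=1 queue=[] holders={T1,T6}
Step 5: wait(T4) -> count=0 queue=[] holders={T1,T4,T6}
Step 6: signal(T6) -> count=1 queue=[] holders={T1,T4}
Step 7: wait(T2) -> count=0 queue=[] holders={T1,T2,T4}
Step 8: wait(T5) -> count=0 queue=[T5] holders={T1,T2,T4}
Step 9: signal(T2) -> count=0 queue=[] holders={T1,T4,T5}
Step 10: signal(T4) -> count=1 queue=[] holders={T1,T5}
Step 11: signal(T1) -> count=2 queue=[] holders={T5}
Step 12: wait(T4) -> count=1 queue=[] holders={T4,T5}
Step 13: wait(T6) -> count=0 queue=[] holders={T4,T5,T6}
Step 14: wait(T1) -> count=0 queue=[T1] holders={T4,T5,T6}
Step 15: wait(T3) -> count=0 queue=[T1,T3] holders={T4,T5,T6}
Step 16: wait(T2) -> count=0 queue=[T1,T3,T2] holders={T4,T5,T6}
Final holders: T4,T5,T6

Answer: T4,T5,T6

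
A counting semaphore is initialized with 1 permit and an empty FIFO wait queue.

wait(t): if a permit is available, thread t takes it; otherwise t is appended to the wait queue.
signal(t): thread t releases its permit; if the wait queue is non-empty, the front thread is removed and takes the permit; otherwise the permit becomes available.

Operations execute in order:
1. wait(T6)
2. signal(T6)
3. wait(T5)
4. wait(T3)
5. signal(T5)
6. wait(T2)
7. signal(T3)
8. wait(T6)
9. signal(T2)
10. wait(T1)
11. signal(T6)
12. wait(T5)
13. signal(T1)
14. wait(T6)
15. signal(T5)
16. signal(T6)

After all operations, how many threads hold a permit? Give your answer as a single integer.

Step 1: wait(T6) -> count=0 queue=[] holders={T6}
Step 2: signal(T6) -> count=1 queue=[] holders={none}
Step 3: wait(T5) -> count=0 queue=[] holders={T5}
Step 4: wait(T3) -> count=0 queue=[T3] holders={T5}
Step 5: signal(T5) -> count=0 queue=[] holders={T3}
Step 6: wait(T2) -> count=0 queue=[T2] holders={T3}
Step 7: signal(T3) -> count=0 queue=[] holders={T2}
Step 8: wait(T6) -> count=0 queue=[T6] holders={T2}
Step 9: signal(T2) -> count=0 queue=[] holders={T6}
Step 10: wait(T1) -> count=0 queue=[T1] holders={T6}
Step 11: signal(T6) -> count=0 queue=[] holders={T1}
Step 12: wait(T5) -> count=0 queue=[T5] holders={T1}
Step 13: signal(T1) -> count=0 queue=[] holders={T5}
Step 14: wait(T6) -> count=0 queue=[T6] holders={T5}
Step 15: signal(T5) -> count=0 queue=[] holders={T6}
Step 16: signal(T6) -> count=1 queue=[] holders={none}
Final holders: {none} -> 0 thread(s)

Answer: 0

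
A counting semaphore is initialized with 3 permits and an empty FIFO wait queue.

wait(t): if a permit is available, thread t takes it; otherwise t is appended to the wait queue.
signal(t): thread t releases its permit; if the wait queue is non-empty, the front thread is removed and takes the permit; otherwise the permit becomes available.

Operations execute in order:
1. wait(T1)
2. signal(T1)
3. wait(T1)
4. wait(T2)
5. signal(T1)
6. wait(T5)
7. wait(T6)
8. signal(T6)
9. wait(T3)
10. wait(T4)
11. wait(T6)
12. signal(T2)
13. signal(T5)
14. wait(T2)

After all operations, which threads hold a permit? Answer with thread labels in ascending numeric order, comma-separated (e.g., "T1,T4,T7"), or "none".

Step 1: wait(T1) -> count=2 queue=[] holders={T1}
Step 2: signal(T1) -> count=3 queue=[] holders={none}
Step 3: wait(T1) -> count=2 queue=[] holders={T1}
Step 4: wait(T2) -> count=1 queue=[] holders={T1,T2}
Step 5: signal(T1) -> count=2 queue=[] holders={T2}
Step 6: wait(T5) -> count=1 queue=[] holders={T2,T5}
Step 7: wait(T6) -> count=0 queue=[] holders={T2,T5,T6}
Step 8: signal(T6) -> count=1 queue=[] holders={T2,T5}
Step 9: wait(T3) -> count=0 queue=[] holders={T2,T3,T5}
Step 10: wait(T4) -> count=0 queue=[T4] holders={T2,T3,T5}
Step 11: wait(T6) -> count=0 queue=[T4,T6] holders={T2,T3,T5}
Step 12: signal(T2) -> count=0 queue=[T6] holders={T3,T4,T5}
Step 13: signal(T5) -> count=0 queue=[] holders={T3,T4,T6}
Step 14: wait(T2) -> count=0 queue=[T2] holders={T3,T4,T6}
Final holders: T3,T4,T6

Answer: T3,T4,T6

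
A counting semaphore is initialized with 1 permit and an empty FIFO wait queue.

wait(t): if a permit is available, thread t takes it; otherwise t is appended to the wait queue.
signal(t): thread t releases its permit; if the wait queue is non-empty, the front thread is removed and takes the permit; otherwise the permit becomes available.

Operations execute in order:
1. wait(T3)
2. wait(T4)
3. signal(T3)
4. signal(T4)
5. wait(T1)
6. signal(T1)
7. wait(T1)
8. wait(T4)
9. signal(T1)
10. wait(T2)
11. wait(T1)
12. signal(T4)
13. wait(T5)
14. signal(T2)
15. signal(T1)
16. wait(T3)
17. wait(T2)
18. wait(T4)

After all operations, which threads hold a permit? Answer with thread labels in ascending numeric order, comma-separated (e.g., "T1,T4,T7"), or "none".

Step 1: wait(T3) -> count=0 queue=[] holders={T3}
Step 2: wait(T4) -> count=0 queue=[T4] holders={T3}
Step 3: signal(T3) -> count=0 queue=[] holders={T4}
Step 4: signal(T4) -> count=1 queue=[] holders={none}
Step 5: wait(T1) -> count=0 queue=[] holders={T1}
Step 6: signal(T1) -> count=1 queue=[] holders={none}
Step 7: wait(T1) -> count=0 queue=[] holders={T1}
Step 8: wait(T4) -> count=0 queue=[T4] holders={T1}
Step 9: signal(T1) -> count=0 queue=[] holders={T4}
Step 10: wait(T2) -> count=0 queue=[T2] holders={T4}
Step 11: wait(T1) -> count=0 queue=[T2,T1] holders={T4}
Step 12: signal(T4) -> count=0 queue=[T1] holders={T2}
Step 13: wait(T5) -> count=0 queue=[T1,T5] holders={T2}
Step 14: signal(T2) -> count=0 queue=[T5] holders={T1}
Step 15: signal(T1) -> count=0 queue=[] holders={T5}
Step 16: wait(T3) -> count=0 queue=[T3] holders={T5}
Step 17: wait(T2) -> count=0 queue=[T3,T2] holders={T5}
Step 18: wait(T4) -> count=0 queue=[T3,T2,T4] holders={T5}
Final holders: T5

Answer: T5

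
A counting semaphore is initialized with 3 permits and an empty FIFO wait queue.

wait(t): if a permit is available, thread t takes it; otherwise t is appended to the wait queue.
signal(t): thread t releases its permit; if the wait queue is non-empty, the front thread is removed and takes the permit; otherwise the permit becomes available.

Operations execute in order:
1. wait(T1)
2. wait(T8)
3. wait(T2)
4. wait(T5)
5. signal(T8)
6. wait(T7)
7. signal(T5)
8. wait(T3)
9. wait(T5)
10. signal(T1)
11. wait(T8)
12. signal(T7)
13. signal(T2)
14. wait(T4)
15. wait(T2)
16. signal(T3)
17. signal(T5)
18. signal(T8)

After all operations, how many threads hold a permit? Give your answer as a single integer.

Answer: 2

Derivation:
Step 1: wait(T1) -> count=2 queue=[] holders={T1}
Step 2: wait(T8) -> count=1 queue=[] holders={T1,T8}
Step 3: wait(T2) -> count=0 queue=[] holders={T1,T2,T8}
Step 4: wait(T5) -> count=0 queue=[T5] holders={T1,T2,T8}
Step 5: signal(T8) -> count=0 queue=[] holders={T1,T2,T5}
Step 6: wait(T7) -> count=0 queue=[T7] holders={T1,T2,T5}
Step 7: signal(T5) -> count=0 queue=[] holders={T1,T2,T7}
Step 8: wait(T3) -> count=0 queue=[T3] holders={T1,T2,T7}
Step 9: wait(T5) -> count=0 queue=[T3,T5] holders={T1,T2,T7}
Step 10: signal(T1) -> count=0 queue=[T5] holders={T2,T3,T7}
Step 11: wait(T8) -> count=0 queue=[T5,T8] holders={T2,T3,T7}
Step 12: signal(T7) -> count=0 queue=[T8] holders={T2,T3,T5}
Step 13: signal(T2) -> count=0 queue=[] holders={T3,T5,T8}
Step 14: wait(T4) -> count=0 queue=[T4] holders={T3,T5,T8}
Step 15: wait(T2) -> count=0 queue=[T4,T2] holders={T3,T5,T8}
Step 16: signal(T3) -> count=0 queue=[T2] holders={T4,T5,T8}
Step 17: signal(T5) -> count=0 queue=[] holders={T2,T4,T8}
Step 18: signal(T8) -> count=1 queue=[] holders={T2,T4}
Final holders: {T2,T4} -> 2 thread(s)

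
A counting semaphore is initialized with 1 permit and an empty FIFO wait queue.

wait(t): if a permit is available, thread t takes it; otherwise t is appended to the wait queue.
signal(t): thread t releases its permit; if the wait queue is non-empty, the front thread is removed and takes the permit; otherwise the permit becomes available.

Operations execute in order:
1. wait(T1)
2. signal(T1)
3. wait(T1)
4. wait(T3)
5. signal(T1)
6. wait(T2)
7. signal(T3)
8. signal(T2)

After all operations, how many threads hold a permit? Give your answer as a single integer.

Answer: 0

Derivation:
Step 1: wait(T1) -> count=0 queue=[] holders={T1}
Step 2: signal(T1) -> count=1 queue=[] holders={none}
Step 3: wait(T1) -> count=0 queue=[] holders={T1}
Step 4: wait(T3) -> count=0 queue=[T3] holders={T1}
Step 5: signal(T1) -> count=0 queue=[] holders={T3}
Step 6: wait(T2) -> count=0 queue=[T2] holders={T3}
Step 7: signal(T3) -> count=0 queue=[] holders={T2}
Step 8: signal(T2) -> count=1 queue=[] holders={none}
Final holders: {none} -> 0 thread(s)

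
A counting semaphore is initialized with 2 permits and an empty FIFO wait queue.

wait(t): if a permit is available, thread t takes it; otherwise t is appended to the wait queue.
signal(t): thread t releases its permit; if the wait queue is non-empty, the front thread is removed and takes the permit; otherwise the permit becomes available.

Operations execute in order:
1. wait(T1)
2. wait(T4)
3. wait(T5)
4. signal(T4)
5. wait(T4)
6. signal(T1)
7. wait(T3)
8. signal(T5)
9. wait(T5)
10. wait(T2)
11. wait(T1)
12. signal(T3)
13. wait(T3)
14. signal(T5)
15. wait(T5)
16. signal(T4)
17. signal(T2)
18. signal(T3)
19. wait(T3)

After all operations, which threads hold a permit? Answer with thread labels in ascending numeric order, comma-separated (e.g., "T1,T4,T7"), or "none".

Answer: T1,T5

Derivation:
Step 1: wait(T1) -> count=1 queue=[] holders={T1}
Step 2: wait(T4) -> count=0 queue=[] holders={T1,T4}
Step 3: wait(T5) -> count=0 queue=[T5] holders={T1,T4}
Step 4: signal(T4) -> count=0 queue=[] holders={T1,T5}
Step 5: wait(T4) -> count=0 queue=[T4] holders={T1,T5}
Step 6: signal(T1) -> count=0 queue=[] holders={T4,T5}
Step 7: wait(T3) -> count=0 queue=[T3] holders={T4,T5}
Step 8: signal(T5) -> count=0 queue=[] holders={T3,T4}
Step 9: wait(T5) -> count=0 queue=[T5] holders={T3,T4}
Step 10: wait(T2) -> count=0 queue=[T5,T2] holders={T3,T4}
Step 11: wait(T1) -> count=0 queue=[T5,T2,T1] holders={T3,T4}
Step 12: signal(T3) -> count=0 queue=[T2,T1] holders={T4,T5}
Step 13: wait(T3) -> count=0 queue=[T2,T1,T3] holders={T4,T5}
Step 14: signal(T5) -> count=0 queue=[T1,T3] holders={T2,T4}
Step 15: wait(T5) -> count=0 queue=[T1,T3,T5] holders={T2,T4}
Step 16: signal(T4) -> count=0 queue=[T3,T5] holders={T1,T2}
Step 17: signal(T2) -> count=0 queue=[T5] holders={T1,T3}
Step 18: signal(T3) -> count=0 queue=[] holders={T1,T5}
Step 19: wait(T3) -> count=0 queue=[T3] holders={T1,T5}
Final holders: T1,T5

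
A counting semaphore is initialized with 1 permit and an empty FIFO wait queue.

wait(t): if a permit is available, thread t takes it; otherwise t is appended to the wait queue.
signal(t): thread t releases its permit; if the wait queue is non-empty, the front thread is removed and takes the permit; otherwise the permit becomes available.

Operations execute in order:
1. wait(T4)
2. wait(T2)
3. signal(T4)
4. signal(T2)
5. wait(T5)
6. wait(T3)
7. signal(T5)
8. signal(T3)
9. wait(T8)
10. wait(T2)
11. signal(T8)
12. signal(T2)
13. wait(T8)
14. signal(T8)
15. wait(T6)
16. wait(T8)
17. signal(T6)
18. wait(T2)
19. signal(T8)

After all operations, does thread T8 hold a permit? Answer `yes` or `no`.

Answer: no

Derivation:
Step 1: wait(T4) -> count=0 queue=[] holders={T4}
Step 2: wait(T2) -> count=0 queue=[T2] holders={T4}
Step 3: signal(T4) -> count=0 queue=[] holders={T2}
Step 4: signal(T2) -> count=1 queue=[] holders={none}
Step 5: wait(T5) -> count=0 queue=[] holders={T5}
Step 6: wait(T3) -> count=0 queue=[T3] holders={T5}
Step 7: signal(T5) -> count=0 queue=[] holders={T3}
Step 8: signal(T3) -> count=1 queue=[] holders={none}
Step 9: wait(T8) -> count=0 queue=[] holders={T8}
Step 10: wait(T2) -> count=0 queue=[T2] holders={T8}
Step 11: signal(T8) -> count=0 queue=[] holders={T2}
Step 12: signal(T2) -> count=1 queue=[] holders={none}
Step 13: wait(T8) -> count=0 queue=[] holders={T8}
Step 14: signal(T8) -> count=1 queue=[] holders={none}
Step 15: wait(T6) -> count=0 queue=[] holders={T6}
Step 16: wait(T8) -> count=0 queue=[T8] holders={T6}
Step 17: signal(T6) -> count=0 queue=[] holders={T8}
Step 18: wait(T2) -> count=0 queue=[T2] holders={T8}
Step 19: signal(T8) -> count=0 queue=[] holders={T2}
Final holders: {T2} -> T8 not in holders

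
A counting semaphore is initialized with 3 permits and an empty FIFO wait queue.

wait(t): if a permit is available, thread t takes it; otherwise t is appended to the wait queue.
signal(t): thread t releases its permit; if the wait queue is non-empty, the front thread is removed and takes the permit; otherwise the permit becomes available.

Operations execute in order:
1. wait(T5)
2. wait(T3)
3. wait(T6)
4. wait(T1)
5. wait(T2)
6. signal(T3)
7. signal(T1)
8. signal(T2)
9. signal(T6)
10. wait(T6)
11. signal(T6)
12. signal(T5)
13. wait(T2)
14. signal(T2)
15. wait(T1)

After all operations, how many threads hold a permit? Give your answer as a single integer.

Step 1: wait(T5) -> count=2 queue=[] holders={T5}
Step 2: wait(T3) -> count=1 queue=[] holders={T3,T5}
Step 3: wait(T6) -> count=0 queue=[] holders={T3,T5,T6}
Step 4: wait(T1) -> count=0 queue=[T1] holders={T3,T5,T6}
Step 5: wait(T2) -> count=0 queue=[T1,T2] holders={T3,T5,T6}
Step 6: signal(T3) -> count=0 queue=[T2] holders={T1,T5,T6}
Step 7: signal(T1) -> count=0 queue=[] holders={T2,T5,T6}
Step 8: signal(T2) -> count=1 queue=[] holders={T5,T6}
Step 9: signal(T6) -> count=2 queue=[] holders={T5}
Step 10: wait(T6) -> count=1 queue=[] holders={T5,T6}
Step 11: signal(T6) -> count=2 queue=[] holders={T5}
Step 12: signal(T5) -> count=3 queue=[] holders={none}
Step 13: wait(T2) -> count=2 queue=[] holders={T2}
Step 14: signal(T2) -> count=3 queue=[] holders={none}
Step 15: wait(T1) -> count=2 queue=[] holders={T1}
Final holders: {T1} -> 1 thread(s)

Answer: 1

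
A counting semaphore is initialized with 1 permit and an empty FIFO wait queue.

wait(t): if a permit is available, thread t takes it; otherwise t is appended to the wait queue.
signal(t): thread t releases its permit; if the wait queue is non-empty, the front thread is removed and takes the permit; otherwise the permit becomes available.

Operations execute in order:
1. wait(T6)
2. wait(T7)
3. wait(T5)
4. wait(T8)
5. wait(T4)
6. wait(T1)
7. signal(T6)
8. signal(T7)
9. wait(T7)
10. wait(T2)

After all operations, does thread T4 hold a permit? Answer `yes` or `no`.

Answer: no

Derivation:
Step 1: wait(T6) -> count=0 queue=[] holders={T6}
Step 2: wait(T7) -> count=0 queue=[T7] holders={T6}
Step 3: wait(T5) -> count=0 queue=[T7,T5] holders={T6}
Step 4: wait(T8) -> count=0 queue=[T7,T5,T8] holders={T6}
Step 5: wait(T4) -> count=0 queue=[T7,T5,T8,T4] holders={T6}
Step 6: wait(T1) -> count=0 queue=[T7,T5,T8,T4,T1] holders={T6}
Step 7: signal(T6) -> count=0 queue=[T5,T8,T4,T1] holders={T7}
Step 8: signal(T7) -> count=0 queue=[T8,T4,T1] holders={T5}
Step 9: wait(T7) -> count=0 queue=[T8,T4,T1,T7] holders={T5}
Step 10: wait(T2) -> count=0 queue=[T8,T4,T1,T7,T2] holders={T5}
Final holders: {T5} -> T4 not in holders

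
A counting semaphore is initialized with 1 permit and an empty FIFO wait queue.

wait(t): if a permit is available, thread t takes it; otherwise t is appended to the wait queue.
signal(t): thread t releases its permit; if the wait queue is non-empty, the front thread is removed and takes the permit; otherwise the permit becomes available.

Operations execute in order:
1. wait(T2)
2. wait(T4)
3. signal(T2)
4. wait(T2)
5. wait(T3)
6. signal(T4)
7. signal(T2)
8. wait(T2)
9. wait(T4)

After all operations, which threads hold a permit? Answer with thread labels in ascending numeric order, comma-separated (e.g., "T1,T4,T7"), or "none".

Step 1: wait(T2) -> count=0 queue=[] holders={T2}
Step 2: wait(T4) -> count=0 queue=[T4] holders={T2}
Step 3: signal(T2) -> count=0 queue=[] holders={T4}
Step 4: wait(T2) -> count=0 queue=[T2] holders={T4}
Step 5: wait(T3) -> count=0 queue=[T2,T3] holders={T4}
Step 6: signal(T4) -> count=0 queue=[T3] holders={T2}
Step 7: signal(T2) -> count=0 queue=[] holders={T3}
Step 8: wait(T2) -> count=0 queue=[T2] holders={T3}
Step 9: wait(T4) -> count=0 queue=[T2,T4] holders={T3}
Final holders: T3

Answer: T3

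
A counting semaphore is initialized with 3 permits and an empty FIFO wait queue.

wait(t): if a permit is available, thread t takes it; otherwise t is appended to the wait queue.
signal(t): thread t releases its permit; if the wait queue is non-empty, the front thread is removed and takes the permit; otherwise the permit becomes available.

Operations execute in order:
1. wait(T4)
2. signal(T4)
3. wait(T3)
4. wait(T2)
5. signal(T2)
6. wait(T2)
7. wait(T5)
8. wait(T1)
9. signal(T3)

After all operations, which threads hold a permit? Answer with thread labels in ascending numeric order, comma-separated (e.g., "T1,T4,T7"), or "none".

Answer: T1,T2,T5

Derivation:
Step 1: wait(T4) -> count=2 queue=[] holders={T4}
Step 2: signal(T4) -> count=3 queue=[] holders={none}
Step 3: wait(T3) -> count=2 queue=[] holders={T3}
Step 4: wait(T2) -> count=1 queue=[] holders={T2,T3}
Step 5: signal(T2) -> count=2 queue=[] holders={T3}
Step 6: wait(T2) -> count=1 queue=[] holders={T2,T3}
Step 7: wait(T5) -> count=0 queue=[] holders={T2,T3,T5}
Step 8: wait(T1) -> count=0 queue=[T1] holders={T2,T3,T5}
Step 9: signal(T3) -> count=0 queue=[] holders={T1,T2,T5}
Final holders: T1,T2,T5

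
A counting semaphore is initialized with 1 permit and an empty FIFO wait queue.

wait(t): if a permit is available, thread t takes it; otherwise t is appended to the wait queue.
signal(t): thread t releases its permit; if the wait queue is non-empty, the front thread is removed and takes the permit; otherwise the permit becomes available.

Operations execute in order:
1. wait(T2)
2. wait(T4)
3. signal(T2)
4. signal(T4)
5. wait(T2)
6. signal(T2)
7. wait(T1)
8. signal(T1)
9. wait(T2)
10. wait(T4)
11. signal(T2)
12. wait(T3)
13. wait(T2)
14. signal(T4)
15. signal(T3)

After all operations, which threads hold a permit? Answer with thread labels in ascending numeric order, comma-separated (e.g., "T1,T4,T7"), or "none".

Step 1: wait(T2) -> count=0 queue=[] holders={T2}
Step 2: wait(T4) -> count=0 queue=[T4] holders={T2}
Step 3: signal(T2) -> count=0 queue=[] holders={T4}
Step 4: signal(T4) -> count=1 queue=[] holders={none}
Step 5: wait(T2) -> count=0 queue=[] holders={T2}
Step 6: signal(T2) -> count=1 queue=[] holders={none}
Step 7: wait(T1) -> count=0 queue=[] holders={T1}
Step 8: signal(T1) -> count=1 queue=[] holders={none}
Step 9: wait(T2) -> count=0 queue=[] holders={T2}
Step 10: wait(T4) -> count=0 queue=[T4] holders={T2}
Step 11: signal(T2) -> count=0 queue=[] holders={T4}
Step 12: wait(T3) -> count=0 queue=[T3] holders={T4}
Step 13: wait(T2) -> count=0 queue=[T3,T2] holders={T4}
Step 14: signal(T4) -> count=0 queue=[T2] holders={T3}
Step 15: signal(T3) -> count=0 queue=[] holders={T2}
Final holders: T2

Answer: T2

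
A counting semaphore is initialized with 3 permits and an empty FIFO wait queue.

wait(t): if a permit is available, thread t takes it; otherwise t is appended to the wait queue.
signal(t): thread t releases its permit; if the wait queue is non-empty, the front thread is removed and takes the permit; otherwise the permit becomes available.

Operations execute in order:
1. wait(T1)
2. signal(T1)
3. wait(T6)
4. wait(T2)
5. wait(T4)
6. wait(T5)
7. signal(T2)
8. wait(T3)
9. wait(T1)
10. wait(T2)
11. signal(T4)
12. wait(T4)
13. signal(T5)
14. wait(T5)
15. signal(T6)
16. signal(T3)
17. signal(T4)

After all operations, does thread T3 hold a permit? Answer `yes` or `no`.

Step 1: wait(T1) -> count=2 queue=[] holders={T1}
Step 2: signal(T1) -> count=3 queue=[] holders={none}
Step 3: wait(T6) -> count=2 queue=[] holders={T6}
Step 4: wait(T2) -> count=1 queue=[] holders={T2,T6}
Step 5: wait(T4) -> count=0 queue=[] holders={T2,T4,T6}
Step 6: wait(T5) -> count=0 queue=[T5] holders={T2,T4,T6}
Step 7: signal(T2) -> count=0 queue=[] holders={T4,T5,T6}
Step 8: wait(T3) -> count=0 queue=[T3] holders={T4,T5,T6}
Step 9: wait(T1) -> count=0 queue=[T3,T1] holders={T4,T5,T6}
Step 10: wait(T2) -> count=0 queue=[T3,T1,T2] holders={T4,T5,T6}
Step 11: signal(T4) -> count=0 queue=[T1,T2] holders={T3,T5,T6}
Step 12: wait(T4) -> count=0 queue=[T1,T2,T4] holders={T3,T5,T6}
Step 13: signal(T5) -> count=0 queue=[T2,T4] holders={T1,T3,T6}
Step 14: wait(T5) -> count=0 queue=[T2,T4,T5] holders={T1,T3,T6}
Step 15: signal(T6) -> count=0 queue=[T4,T5] holders={T1,T2,T3}
Step 16: signal(T3) -> count=0 queue=[T5] holders={T1,T2,T4}
Step 17: signal(T4) -> count=0 queue=[] holders={T1,T2,T5}
Final holders: {T1,T2,T5} -> T3 not in holders

Answer: no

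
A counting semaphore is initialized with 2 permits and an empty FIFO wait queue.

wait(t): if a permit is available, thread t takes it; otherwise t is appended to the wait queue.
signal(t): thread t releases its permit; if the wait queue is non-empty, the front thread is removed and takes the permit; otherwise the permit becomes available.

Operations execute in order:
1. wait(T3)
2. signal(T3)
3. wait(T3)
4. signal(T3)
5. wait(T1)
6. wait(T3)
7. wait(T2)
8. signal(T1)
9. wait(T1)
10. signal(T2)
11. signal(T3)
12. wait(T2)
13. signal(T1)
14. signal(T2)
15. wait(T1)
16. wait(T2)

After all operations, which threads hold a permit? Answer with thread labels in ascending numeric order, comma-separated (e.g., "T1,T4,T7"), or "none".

Step 1: wait(T3) -> count=1 queue=[] holders={T3}
Step 2: signal(T3) -> count=2 queue=[] holders={none}
Step 3: wait(T3) -> count=1 queue=[] holders={T3}
Step 4: signal(T3) -> count=2 queue=[] holders={none}
Step 5: wait(T1) -> count=1 queue=[] holders={T1}
Step 6: wait(T3) -> count=0 queue=[] holders={T1,T3}
Step 7: wait(T2) -> count=0 queue=[T2] holders={T1,T3}
Step 8: signal(T1) -> count=0 queue=[] holders={T2,T3}
Step 9: wait(T1) -> count=0 queue=[T1] holders={T2,T3}
Step 10: signal(T2) -> count=0 queue=[] holders={T1,T3}
Step 11: signal(T3) -> count=1 queue=[] holders={T1}
Step 12: wait(T2) -> count=0 queue=[] holders={T1,T2}
Step 13: signal(T1) -> count=1 queue=[] holders={T2}
Step 14: signal(T2) -> count=2 queue=[] holders={none}
Step 15: wait(T1) -> count=1 queue=[] holders={T1}
Step 16: wait(T2) -> count=0 queue=[] holders={T1,T2}
Final holders: T1,T2

Answer: T1,T2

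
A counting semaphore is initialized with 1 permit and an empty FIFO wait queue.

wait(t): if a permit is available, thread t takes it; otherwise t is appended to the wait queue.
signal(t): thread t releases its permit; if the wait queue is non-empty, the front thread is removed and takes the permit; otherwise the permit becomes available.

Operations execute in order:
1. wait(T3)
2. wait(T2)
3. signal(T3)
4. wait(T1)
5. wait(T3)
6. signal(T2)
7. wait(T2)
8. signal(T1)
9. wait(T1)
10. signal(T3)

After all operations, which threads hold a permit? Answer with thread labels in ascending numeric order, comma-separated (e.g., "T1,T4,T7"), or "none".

Step 1: wait(T3) -> count=0 queue=[] holders={T3}
Step 2: wait(T2) -> count=0 queue=[T2] holders={T3}
Step 3: signal(T3) -> count=0 queue=[] holders={T2}
Step 4: wait(T1) -> count=0 queue=[T1] holders={T2}
Step 5: wait(T3) -> count=0 queue=[T1,T3] holders={T2}
Step 6: signal(T2) -> count=0 queue=[T3] holders={T1}
Step 7: wait(T2) -> count=0 queue=[T3,T2] holders={T1}
Step 8: signal(T1) -> count=0 queue=[T2] holders={T3}
Step 9: wait(T1) -> count=0 queue=[T2,T1] holders={T3}
Step 10: signal(T3) -> count=0 queue=[T1] holders={T2}
Final holders: T2

Answer: T2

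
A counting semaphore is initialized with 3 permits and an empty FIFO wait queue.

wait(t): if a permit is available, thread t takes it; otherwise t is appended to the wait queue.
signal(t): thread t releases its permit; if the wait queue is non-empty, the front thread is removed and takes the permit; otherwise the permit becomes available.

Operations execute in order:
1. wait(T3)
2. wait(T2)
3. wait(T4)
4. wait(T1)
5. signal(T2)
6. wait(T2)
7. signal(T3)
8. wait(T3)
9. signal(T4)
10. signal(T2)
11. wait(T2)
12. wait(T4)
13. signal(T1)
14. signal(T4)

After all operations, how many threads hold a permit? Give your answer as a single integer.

Step 1: wait(T3) -> count=2 queue=[] holders={T3}
Step 2: wait(T2) -> count=1 queue=[] holders={T2,T3}
Step 3: wait(T4) -> count=0 queue=[] holders={T2,T3,T4}
Step 4: wait(T1) -> count=0 queue=[T1] holders={T2,T3,T4}
Step 5: signal(T2) -> count=0 queue=[] holders={T1,T3,T4}
Step 6: wait(T2) -> count=0 queue=[T2] holders={T1,T3,T4}
Step 7: signal(T3) -> count=0 queue=[] holders={T1,T2,T4}
Step 8: wait(T3) -> count=0 queue=[T3] holders={T1,T2,T4}
Step 9: signal(T4) -> count=0 queue=[] holders={T1,T2,T3}
Step 10: signal(T2) -> count=1 queue=[] holders={T1,T3}
Step 11: wait(T2) -> count=0 queue=[] holders={T1,T2,T3}
Step 12: wait(T4) -> count=0 queue=[T4] holders={T1,T2,T3}
Step 13: signal(T1) -> count=0 queue=[] holders={T2,T3,T4}
Step 14: signal(T4) -> count=1 queue=[] holders={T2,T3}
Final holders: {T2,T3} -> 2 thread(s)

Answer: 2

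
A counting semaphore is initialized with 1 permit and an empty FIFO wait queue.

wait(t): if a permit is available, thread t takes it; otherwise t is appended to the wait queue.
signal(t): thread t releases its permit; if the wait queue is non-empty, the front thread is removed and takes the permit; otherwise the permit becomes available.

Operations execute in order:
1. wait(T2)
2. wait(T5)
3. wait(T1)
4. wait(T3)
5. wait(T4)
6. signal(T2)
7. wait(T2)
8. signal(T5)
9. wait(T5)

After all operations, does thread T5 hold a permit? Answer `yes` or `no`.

Answer: no

Derivation:
Step 1: wait(T2) -> count=0 queue=[] holders={T2}
Step 2: wait(T5) -> count=0 queue=[T5] holders={T2}
Step 3: wait(T1) -> count=0 queue=[T5,T1] holders={T2}
Step 4: wait(T3) -> count=0 queue=[T5,T1,T3] holders={T2}
Step 5: wait(T4) -> count=0 queue=[T5,T1,T3,T4] holders={T2}
Step 6: signal(T2) -> count=0 queue=[T1,T3,T4] holders={T5}
Step 7: wait(T2) -> count=0 queue=[T1,T3,T4,T2] holders={T5}
Step 8: signal(T5) -> count=0 queue=[T3,T4,T2] holders={T1}
Step 9: wait(T5) -> count=0 queue=[T3,T4,T2,T5] holders={T1}
Final holders: {T1} -> T5 not in holders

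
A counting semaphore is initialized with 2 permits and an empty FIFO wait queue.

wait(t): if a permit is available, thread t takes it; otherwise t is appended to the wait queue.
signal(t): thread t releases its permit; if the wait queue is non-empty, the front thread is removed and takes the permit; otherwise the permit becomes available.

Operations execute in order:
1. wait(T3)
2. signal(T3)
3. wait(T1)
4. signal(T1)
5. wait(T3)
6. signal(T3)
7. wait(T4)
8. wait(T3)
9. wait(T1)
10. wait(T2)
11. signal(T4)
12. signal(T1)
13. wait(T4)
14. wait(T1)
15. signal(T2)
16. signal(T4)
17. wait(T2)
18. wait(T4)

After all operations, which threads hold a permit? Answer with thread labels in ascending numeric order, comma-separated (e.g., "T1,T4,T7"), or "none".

Answer: T1,T3

Derivation:
Step 1: wait(T3) -> count=1 queue=[] holders={T3}
Step 2: signal(T3) -> count=2 queue=[] holders={none}
Step 3: wait(T1) -> count=1 queue=[] holders={T1}
Step 4: signal(T1) -> count=2 queue=[] holders={none}
Step 5: wait(T3) -> count=1 queue=[] holders={T3}
Step 6: signal(T3) -> count=2 queue=[] holders={none}
Step 7: wait(T4) -> count=1 queue=[] holders={T4}
Step 8: wait(T3) -> count=0 queue=[] holders={T3,T4}
Step 9: wait(T1) -> count=0 queue=[T1] holders={T3,T4}
Step 10: wait(T2) -> count=0 queue=[T1,T2] holders={T3,T4}
Step 11: signal(T4) -> count=0 queue=[T2] holders={T1,T3}
Step 12: signal(T1) -> count=0 queue=[] holders={T2,T3}
Step 13: wait(T4) -> count=0 queue=[T4] holders={T2,T3}
Step 14: wait(T1) -> count=0 queue=[T4,T1] holders={T2,T3}
Step 15: signal(T2) -> count=0 queue=[T1] holders={T3,T4}
Step 16: signal(T4) -> count=0 queue=[] holders={T1,T3}
Step 17: wait(T2) -> count=0 queue=[T2] holders={T1,T3}
Step 18: wait(T4) -> count=0 queue=[T2,T4] holders={T1,T3}
Final holders: T1,T3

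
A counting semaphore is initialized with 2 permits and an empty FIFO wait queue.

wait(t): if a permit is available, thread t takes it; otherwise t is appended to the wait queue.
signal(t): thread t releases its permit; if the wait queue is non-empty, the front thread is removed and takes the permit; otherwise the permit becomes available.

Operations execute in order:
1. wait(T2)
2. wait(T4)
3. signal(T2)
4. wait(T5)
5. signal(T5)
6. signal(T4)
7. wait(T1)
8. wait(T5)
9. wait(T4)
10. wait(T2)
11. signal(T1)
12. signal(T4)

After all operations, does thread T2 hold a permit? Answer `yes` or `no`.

Step 1: wait(T2) -> count=1 queue=[] holders={T2}
Step 2: wait(T4) -> count=0 queue=[] holders={T2,T4}
Step 3: signal(T2) -> count=1 queue=[] holders={T4}
Step 4: wait(T5) -> count=0 queue=[] holders={T4,T5}
Step 5: signal(T5) -> count=1 queue=[] holders={T4}
Step 6: signal(T4) -> count=2 queue=[] holders={none}
Step 7: wait(T1) -> count=1 queue=[] holders={T1}
Step 8: wait(T5) -> count=0 queue=[] holders={T1,T5}
Step 9: wait(T4) -> count=0 queue=[T4] holders={T1,T5}
Step 10: wait(T2) -> count=0 queue=[T4,T2] holders={T1,T5}
Step 11: signal(T1) -> count=0 queue=[T2] holders={T4,T5}
Step 12: signal(T4) -> count=0 queue=[] holders={T2,T5}
Final holders: {T2,T5} -> T2 in holders

Answer: yes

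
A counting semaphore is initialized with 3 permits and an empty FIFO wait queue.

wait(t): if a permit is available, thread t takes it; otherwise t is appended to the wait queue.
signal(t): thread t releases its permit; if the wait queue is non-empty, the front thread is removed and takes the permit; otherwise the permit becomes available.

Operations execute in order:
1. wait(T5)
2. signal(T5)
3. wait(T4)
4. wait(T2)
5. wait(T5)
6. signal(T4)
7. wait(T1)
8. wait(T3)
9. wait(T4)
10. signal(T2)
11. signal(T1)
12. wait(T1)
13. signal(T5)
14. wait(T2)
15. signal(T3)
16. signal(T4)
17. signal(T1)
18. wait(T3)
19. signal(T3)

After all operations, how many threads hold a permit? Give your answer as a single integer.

Answer: 1

Derivation:
Step 1: wait(T5) -> count=2 queue=[] holders={T5}
Step 2: signal(T5) -> count=3 queue=[] holders={none}
Step 3: wait(T4) -> count=2 queue=[] holders={T4}
Step 4: wait(T2) -> count=1 queue=[] holders={T2,T4}
Step 5: wait(T5) -> count=0 queue=[] holders={T2,T4,T5}
Step 6: signal(T4) -> count=1 queue=[] holders={T2,T5}
Step 7: wait(T1) -> count=0 queue=[] holders={T1,T2,T5}
Step 8: wait(T3) -> count=0 queue=[T3] holders={T1,T2,T5}
Step 9: wait(T4) -> count=0 queue=[T3,T4] holders={T1,T2,T5}
Step 10: signal(T2) -> count=0 queue=[T4] holders={T1,T3,T5}
Step 11: signal(T1) -> count=0 queue=[] holders={T3,T4,T5}
Step 12: wait(T1) -> count=0 queue=[T1] holders={T3,T4,T5}
Step 13: signal(T5) -> count=0 queue=[] holders={T1,T3,T4}
Step 14: wait(T2) -> count=0 queue=[T2] holders={T1,T3,T4}
Step 15: signal(T3) -> count=0 queue=[] holders={T1,T2,T4}
Step 16: signal(T4) -> count=1 queue=[] holders={T1,T2}
Step 17: signal(T1) -> count=2 queue=[] holders={T2}
Step 18: wait(T3) -> count=1 queue=[] holders={T2,T3}
Step 19: signal(T3) -> count=2 queue=[] holders={T2}
Final holders: {T2} -> 1 thread(s)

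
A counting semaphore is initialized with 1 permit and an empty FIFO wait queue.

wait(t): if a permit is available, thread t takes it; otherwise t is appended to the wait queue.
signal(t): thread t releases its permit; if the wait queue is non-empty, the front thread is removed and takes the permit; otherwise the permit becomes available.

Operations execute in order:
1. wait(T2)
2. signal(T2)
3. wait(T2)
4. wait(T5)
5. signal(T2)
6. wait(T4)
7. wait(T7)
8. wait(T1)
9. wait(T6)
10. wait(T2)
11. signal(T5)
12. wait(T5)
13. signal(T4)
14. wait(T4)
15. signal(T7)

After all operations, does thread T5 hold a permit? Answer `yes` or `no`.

Answer: no

Derivation:
Step 1: wait(T2) -> count=0 queue=[] holders={T2}
Step 2: signal(T2) -> count=1 queue=[] holders={none}
Step 3: wait(T2) -> count=0 queue=[] holders={T2}
Step 4: wait(T5) -> count=0 queue=[T5] holders={T2}
Step 5: signal(T2) -> count=0 queue=[] holders={T5}
Step 6: wait(T4) -> count=0 queue=[T4] holders={T5}
Step 7: wait(T7) -> count=0 queue=[T4,T7] holders={T5}
Step 8: wait(T1) -> count=0 queue=[T4,T7,T1] holders={T5}
Step 9: wait(T6) -> count=0 queue=[T4,T7,T1,T6] holders={T5}
Step 10: wait(T2) -> count=0 queue=[T4,T7,T1,T6,T2] holders={T5}
Step 11: signal(T5) -> count=0 queue=[T7,T1,T6,T2] holders={T4}
Step 12: wait(T5) -> count=0 queue=[T7,T1,T6,T2,T5] holders={T4}
Step 13: signal(T4) -> count=0 queue=[T1,T6,T2,T5] holders={T7}
Step 14: wait(T4) -> count=0 queue=[T1,T6,T2,T5,T4] holders={T7}
Step 15: signal(T7) -> count=0 queue=[T6,T2,T5,T4] holders={T1}
Final holders: {T1} -> T5 not in holders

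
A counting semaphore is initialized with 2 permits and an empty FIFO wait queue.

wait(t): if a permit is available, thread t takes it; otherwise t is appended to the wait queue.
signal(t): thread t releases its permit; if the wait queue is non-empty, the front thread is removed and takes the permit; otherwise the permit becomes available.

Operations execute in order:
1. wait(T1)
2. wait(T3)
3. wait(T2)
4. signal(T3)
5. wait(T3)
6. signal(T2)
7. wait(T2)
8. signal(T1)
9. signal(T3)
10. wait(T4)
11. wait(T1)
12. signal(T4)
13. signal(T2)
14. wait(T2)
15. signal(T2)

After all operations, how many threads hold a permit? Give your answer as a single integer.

Answer: 1

Derivation:
Step 1: wait(T1) -> count=1 queue=[] holders={T1}
Step 2: wait(T3) -> count=0 queue=[] holders={T1,T3}
Step 3: wait(T2) -> count=0 queue=[T2] holders={T1,T3}
Step 4: signal(T3) -> count=0 queue=[] holders={T1,T2}
Step 5: wait(T3) -> count=0 queue=[T3] holders={T1,T2}
Step 6: signal(T2) -> count=0 queue=[] holders={T1,T3}
Step 7: wait(T2) -> count=0 queue=[T2] holders={T1,T3}
Step 8: signal(T1) -> count=0 queue=[] holders={T2,T3}
Step 9: signal(T3) -> count=1 queue=[] holders={T2}
Step 10: wait(T4) -> count=0 queue=[] holders={T2,T4}
Step 11: wait(T1) -> count=0 queue=[T1] holders={T2,T4}
Step 12: signal(T4) -> count=0 queue=[] holders={T1,T2}
Step 13: signal(T2) -> count=1 queue=[] holders={T1}
Step 14: wait(T2) -> count=0 queue=[] holders={T1,T2}
Step 15: signal(T2) -> count=1 queue=[] holders={T1}
Final holders: {T1} -> 1 thread(s)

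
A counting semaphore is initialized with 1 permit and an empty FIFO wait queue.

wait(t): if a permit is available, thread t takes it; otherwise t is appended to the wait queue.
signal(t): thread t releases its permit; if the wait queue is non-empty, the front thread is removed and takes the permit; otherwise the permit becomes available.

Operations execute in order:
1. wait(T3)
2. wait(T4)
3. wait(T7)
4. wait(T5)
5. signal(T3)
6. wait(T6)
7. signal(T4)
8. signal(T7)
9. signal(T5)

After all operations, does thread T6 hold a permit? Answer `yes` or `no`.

Step 1: wait(T3) -> count=0 queue=[] holders={T3}
Step 2: wait(T4) -> count=0 queue=[T4] holders={T3}
Step 3: wait(T7) -> count=0 queue=[T4,T7] holders={T3}
Step 4: wait(T5) -> count=0 queue=[T4,T7,T5] holders={T3}
Step 5: signal(T3) -> count=0 queue=[T7,T5] holders={T4}
Step 6: wait(T6) -> count=0 queue=[T7,T5,T6] holders={T4}
Step 7: signal(T4) -> count=0 queue=[T5,T6] holders={T7}
Step 8: signal(T7) -> count=0 queue=[T6] holders={T5}
Step 9: signal(T5) -> count=0 queue=[] holders={T6}
Final holders: {T6} -> T6 in holders

Answer: yes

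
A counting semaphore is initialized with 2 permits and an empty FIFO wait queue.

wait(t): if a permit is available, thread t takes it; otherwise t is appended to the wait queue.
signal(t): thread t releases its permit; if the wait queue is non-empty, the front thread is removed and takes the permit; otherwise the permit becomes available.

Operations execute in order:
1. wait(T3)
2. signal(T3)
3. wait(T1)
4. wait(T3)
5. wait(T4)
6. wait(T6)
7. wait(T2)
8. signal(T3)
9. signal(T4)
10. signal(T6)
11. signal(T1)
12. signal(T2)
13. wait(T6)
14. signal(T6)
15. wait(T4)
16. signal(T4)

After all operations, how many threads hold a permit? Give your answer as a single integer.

Answer: 0

Derivation:
Step 1: wait(T3) -> count=1 queue=[] holders={T3}
Step 2: signal(T3) -> count=2 queue=[] holders={none}
Step 3: wait(T1) -> count=1 queue=[] holders={T1}
Step 4: wait(T3) -> count=0 queue=[] holders={T1,T3}
Step 5: wait(T4) -> count=0 queue=[T4] holders={T1,T3}
Step 6: wait(T6) -> count=0 queue=[T4,T6] holders={T1,T3}
Step 7: wait(T2) -> count=0 queue=[T4,T6,T2] holders={T1,T3}
Step 8: signal(T3) -> count=0 queue=[T6,T2] holders={T1,T4}
Step 9: signal(T4) -> count=0 queue=[T2] holders={T1,T6}
Step 10: signal(T6) -> count=0 queue=[] holders={T1,T2}
Step 11: signal(T1) -> count=1 queue=[] holders={T2}
Step 12: signal(T2) -> count=2 queue=[] holders={none}
Step 13: wait(T6) -> count=1 queue=[] holders={T6}
Step 14: signal(T6) -> count=2 queue=[] holders={none}
Step 15: wait(T4) -> count=1 queue=[] holders={T4}
Step 16: signal(T4) -> count=2 queue=[] holders={none}
Final holders: {none} -> 0 thread(s)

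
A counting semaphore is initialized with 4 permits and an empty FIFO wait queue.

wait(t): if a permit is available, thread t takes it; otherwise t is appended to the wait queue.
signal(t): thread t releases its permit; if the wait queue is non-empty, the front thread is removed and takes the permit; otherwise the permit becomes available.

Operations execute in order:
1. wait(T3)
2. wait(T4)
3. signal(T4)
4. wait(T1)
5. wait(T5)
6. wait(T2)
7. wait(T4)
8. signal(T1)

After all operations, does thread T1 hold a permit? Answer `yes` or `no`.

Answer: no

Derivation:
Step 1: wait(T3) -> count=3 queue=[] holders={T3}
Step 2: wait(T4) -> count=2 queue=[] holders={T3,T4}
Step 3: signal(T4) -> count=3 queue=[] holders={T3}
Step 4: wait(T1) -> count=2 queue=[] holders={T1,T3}
Step 5: wait(T5) -> count=1 queue=[] holders={T1,T3,T5}
Step 6: wait(T2) -> count=0 queue=[] holders={T1,T2,T3,T5}
Step 7: wait(T4) -> count=0 queue=[T4] holders={T1,T2,T3,T5}
Step 8: signal(T1) -> count=0 queue=[] holders={T2,T3,T4,T5}
Final holders: {T2,T3,T4,T5} -> T1 not in holders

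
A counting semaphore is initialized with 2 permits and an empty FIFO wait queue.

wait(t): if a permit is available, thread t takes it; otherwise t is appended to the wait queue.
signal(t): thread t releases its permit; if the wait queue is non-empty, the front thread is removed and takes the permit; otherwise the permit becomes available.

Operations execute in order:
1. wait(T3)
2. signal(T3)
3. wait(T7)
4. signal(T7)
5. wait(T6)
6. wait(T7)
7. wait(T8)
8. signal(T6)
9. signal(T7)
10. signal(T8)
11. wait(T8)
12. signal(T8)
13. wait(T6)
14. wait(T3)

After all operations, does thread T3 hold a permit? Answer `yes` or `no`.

Answer: yes

Derivation:
Step 1: wait(T3) -> count=1 queue=[] holders={T3}
Step 2: signal(T3) -> count=2 queue=[] holders={none}
Step 3: wait(T7) -> count=1 queue=[] holders={T7}
Step 4: signal(T7) -> count=2 queue=[] holders={none}
Step 5: wait(T6) -> count=1 queue=[] holders={T6}
Step 6: wait(T7) -> count=0 queue=[] holders={T6,T7}
Step 7: wait(T8) -> count=0 queue=[T8] holders={T6,T7}
Step 8: signal(T6) -> count=0 queue=[] holders={T7,T8}
Step 9: signal(T7) -> count=1 queue=[] holders={T8}
Step 10: signal(T8) -> count=2 queue=[] holders={none}
Step 11: wait(T8) -> count=1 queue=[] holders={T8}
Step 12: signal(T8) -> count=2 queue=[] holders={none}
Step 13: wait(T6) -> count=1 queue=[] holders={T6}
Step 14: wait(T3) -> count=0 queue=[] holders={T3,T6}
Final holders: {T3,T6} -> T3 in holders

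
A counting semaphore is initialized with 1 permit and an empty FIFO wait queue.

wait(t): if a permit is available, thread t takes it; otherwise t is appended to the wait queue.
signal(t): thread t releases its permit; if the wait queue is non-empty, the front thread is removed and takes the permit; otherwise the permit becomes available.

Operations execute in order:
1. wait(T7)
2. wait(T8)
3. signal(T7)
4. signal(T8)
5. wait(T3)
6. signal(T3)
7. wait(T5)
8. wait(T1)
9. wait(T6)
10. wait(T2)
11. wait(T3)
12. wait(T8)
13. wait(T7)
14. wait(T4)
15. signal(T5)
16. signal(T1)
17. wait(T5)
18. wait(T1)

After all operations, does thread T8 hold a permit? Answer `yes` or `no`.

Step 1: wait(T7) -> count=0 queue=[] holders={T7}
Step 2: wait(T8) -> count=0 queue=[T8] holders={T7}
Step 3: signal(T7) -> count=0 queue=[] holders={T8}
Step 4: signal(T8) -> count=1 queue=[] holders={none}
Step 5: wait(T3) -> count=0 queue=[] holders={T3}
Step 6: signal(T3) -> count=1 queue=[] holders={none}
Step 7: wait(T5) -> count=0 queue=[] holders={T5}
Step 8: wait(T1) -> count=0 queue=[T1] holders={T5}
Step 9: wait(T6) -> count=0 queue=[T1,T6] holders={T5}
Step 10: wait(T2) -> count=0 queue=[T1,T6,T2] holders={T5}
Step 11: wait(T3) -> count=0 queue=[T1,T6,T2,T3] holders={T5}
Step 12: wait(T8) -> count=0 queue=[T1,T6,T2,T3,T8] holders={T5}
Step 13: wait(T7) -> count=0 queue=[T1,T6,T2,T3,T8,T7] holders={T5}
Step 14: wait(T4) -> count=0 queue=[T1,T6,T2,T3,T8,T7,T4] holders={T5}
Step 15: signal(T5) -> count=0 queue=[T6,T2,T3,T8,T7,T4] holders={T1}
Step 16: signal(T1) -> count=0 queue=[T2,T3,T8,T7,T4] holders={T6}
Step 17: wait(T5) -> count=0 queue=[T2,T3,T8,T7,T4,T5] holders={T6}
Step 18: wait(T1) -> count=0 queue=[T2,T3,T8,T7,T4,T5,T1] holders={T6}
Final holders: {T6} -> T8 not in holders

Answer: no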